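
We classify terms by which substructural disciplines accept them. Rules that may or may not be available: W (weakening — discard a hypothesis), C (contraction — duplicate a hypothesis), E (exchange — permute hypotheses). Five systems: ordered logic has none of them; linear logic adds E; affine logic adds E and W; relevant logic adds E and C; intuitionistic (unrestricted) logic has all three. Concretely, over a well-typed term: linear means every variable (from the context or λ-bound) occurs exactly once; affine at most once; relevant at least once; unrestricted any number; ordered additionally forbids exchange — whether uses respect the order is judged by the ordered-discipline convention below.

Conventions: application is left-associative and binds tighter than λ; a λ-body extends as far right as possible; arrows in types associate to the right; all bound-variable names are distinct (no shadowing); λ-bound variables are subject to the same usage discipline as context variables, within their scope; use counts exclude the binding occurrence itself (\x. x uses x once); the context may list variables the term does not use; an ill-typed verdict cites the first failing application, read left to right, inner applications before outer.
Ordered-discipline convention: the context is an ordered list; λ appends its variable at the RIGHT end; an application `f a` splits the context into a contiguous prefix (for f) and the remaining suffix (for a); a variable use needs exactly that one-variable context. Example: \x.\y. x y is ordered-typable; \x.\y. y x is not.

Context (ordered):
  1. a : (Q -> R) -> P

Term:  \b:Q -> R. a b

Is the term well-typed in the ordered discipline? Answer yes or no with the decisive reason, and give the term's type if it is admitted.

yes — one use each (a, b); ordered split holds; term : (Q -> R) -> P
counts: a: 1; b [bound]: 1
left-to-right use order: a, b
typing: well-typed — term : (Q -> R) -> P
per-discipline verdicts: ordered ✓, linear ✓, affine ✓, relevant ✓, unrestricted ✓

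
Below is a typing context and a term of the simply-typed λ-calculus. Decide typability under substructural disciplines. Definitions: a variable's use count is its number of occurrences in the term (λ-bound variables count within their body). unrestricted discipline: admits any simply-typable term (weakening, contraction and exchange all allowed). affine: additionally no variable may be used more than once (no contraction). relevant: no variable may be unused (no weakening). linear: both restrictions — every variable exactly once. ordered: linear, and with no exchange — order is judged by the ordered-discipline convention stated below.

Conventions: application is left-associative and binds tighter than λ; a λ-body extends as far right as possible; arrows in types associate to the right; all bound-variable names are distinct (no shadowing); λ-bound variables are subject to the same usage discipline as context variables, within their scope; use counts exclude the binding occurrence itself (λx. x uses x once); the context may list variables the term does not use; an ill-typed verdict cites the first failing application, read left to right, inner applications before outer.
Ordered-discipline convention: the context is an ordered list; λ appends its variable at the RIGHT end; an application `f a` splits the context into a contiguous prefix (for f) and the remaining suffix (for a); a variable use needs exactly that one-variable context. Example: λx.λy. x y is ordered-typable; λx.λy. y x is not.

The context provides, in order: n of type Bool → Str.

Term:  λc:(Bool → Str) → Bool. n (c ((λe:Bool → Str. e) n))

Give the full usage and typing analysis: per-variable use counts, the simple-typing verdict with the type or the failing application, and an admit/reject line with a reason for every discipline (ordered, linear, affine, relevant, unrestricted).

counts: n ×2; c (λ-bound) ×1; e (λ-bound) ×1
left-to-right use order: n, c, e, n
typing: ✓ — ((Bool → Str) → Bool) → Str
ordered: ✗ — uses contraction: n ×2
linear: ✗ — uses contraction: n ×2
affine: ✗ — uses contraction: n ×2
relevant: ✓ — n, c, e: all used, weakening unneeded
unrestricted: ✓ — typability at ((Bool → Str) → Bool) → Str is all that's needed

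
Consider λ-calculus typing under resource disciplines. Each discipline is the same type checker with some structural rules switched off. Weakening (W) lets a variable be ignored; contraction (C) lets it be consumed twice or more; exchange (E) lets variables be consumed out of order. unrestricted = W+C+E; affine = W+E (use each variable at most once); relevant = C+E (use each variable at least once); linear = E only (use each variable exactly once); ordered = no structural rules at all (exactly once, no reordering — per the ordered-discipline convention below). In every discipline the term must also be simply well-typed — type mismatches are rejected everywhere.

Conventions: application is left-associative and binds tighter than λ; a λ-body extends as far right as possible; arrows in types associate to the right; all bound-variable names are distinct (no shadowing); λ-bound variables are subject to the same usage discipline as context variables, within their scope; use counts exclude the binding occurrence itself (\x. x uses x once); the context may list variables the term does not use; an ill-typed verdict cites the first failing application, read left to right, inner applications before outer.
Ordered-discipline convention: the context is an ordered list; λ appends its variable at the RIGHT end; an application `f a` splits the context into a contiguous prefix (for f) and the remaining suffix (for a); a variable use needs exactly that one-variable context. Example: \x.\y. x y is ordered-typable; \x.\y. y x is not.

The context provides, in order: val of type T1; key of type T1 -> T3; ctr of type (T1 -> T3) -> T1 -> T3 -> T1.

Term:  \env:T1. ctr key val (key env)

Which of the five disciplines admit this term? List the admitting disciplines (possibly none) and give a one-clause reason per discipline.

accepted by: relevant, unrestricted
counts: val=1, key=2, ctr=1, env [bound]=1
use order (left to right): ctr, key, val, key, env
typing: the term checks, with type T1 -> T1
ordered: ✗ — uses contraction: key ×2
linear: ✗ — uses contraction: key ×2
affine: ✗ — uses contraction: key ×2
relevant: ✓ — val, key, ctr, env: all used, weakening unneeded
unrestricted: ✓ — type-checks (T1 -> T1) and nothing is barred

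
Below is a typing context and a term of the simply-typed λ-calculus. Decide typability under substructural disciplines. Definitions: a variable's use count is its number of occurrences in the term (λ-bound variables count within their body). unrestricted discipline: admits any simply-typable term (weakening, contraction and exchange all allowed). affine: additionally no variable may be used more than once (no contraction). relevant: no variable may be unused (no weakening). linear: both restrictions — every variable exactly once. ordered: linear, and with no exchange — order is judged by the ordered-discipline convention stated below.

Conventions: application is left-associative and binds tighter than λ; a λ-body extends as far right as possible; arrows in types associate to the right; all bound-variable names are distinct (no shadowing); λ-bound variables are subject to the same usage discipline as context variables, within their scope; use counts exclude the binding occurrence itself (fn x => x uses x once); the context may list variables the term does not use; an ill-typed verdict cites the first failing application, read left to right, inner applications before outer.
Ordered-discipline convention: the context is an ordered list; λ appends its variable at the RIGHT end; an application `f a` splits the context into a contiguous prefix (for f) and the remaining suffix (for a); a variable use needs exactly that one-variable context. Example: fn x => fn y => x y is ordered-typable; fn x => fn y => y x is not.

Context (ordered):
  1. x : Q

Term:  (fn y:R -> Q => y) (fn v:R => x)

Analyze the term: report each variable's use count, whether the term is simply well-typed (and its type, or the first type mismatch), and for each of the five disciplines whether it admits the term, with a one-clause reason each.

counts: x: 1, y (λ-bound): 1, v (λ-bound): 0
uses in reading order: y, x
typing: well-typed — term : R -> Q
ordered: ✗ — v left unused
linear: ✗ — v left unused
affine: ✓ — none of x, y, v used more than once
relevant: ✗ — v left unused
unrestricted: ✓ — type-checks (R -> Q) and nothing is barred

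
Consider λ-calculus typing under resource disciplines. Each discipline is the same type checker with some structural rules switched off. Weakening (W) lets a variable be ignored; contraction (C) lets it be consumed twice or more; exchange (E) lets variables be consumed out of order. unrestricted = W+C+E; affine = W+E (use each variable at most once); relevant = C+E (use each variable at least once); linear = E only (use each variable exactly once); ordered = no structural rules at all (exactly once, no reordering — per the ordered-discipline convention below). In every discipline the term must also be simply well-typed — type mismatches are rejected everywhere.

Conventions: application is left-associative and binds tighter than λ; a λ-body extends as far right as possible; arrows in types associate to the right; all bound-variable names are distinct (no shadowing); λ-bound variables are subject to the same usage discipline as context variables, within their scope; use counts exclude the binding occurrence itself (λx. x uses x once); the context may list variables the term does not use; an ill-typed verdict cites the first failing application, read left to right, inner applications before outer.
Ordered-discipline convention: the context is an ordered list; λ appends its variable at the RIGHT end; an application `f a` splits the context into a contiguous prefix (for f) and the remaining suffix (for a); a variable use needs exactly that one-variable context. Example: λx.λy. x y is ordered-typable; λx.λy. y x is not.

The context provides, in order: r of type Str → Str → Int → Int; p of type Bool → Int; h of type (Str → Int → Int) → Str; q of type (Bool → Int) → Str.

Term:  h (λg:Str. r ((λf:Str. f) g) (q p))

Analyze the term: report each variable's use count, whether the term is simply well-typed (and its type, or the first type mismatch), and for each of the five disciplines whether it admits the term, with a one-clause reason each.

variable uses: r: 1, p: 1, h: 1, q: 1, g [bound]: 1, f [bound]: 1
uses in reading order: h, r, f, g, q, p
typing: well-typed at Str
ordered ✗ (no contiguous prefix/suffix split fits h, r, f, g, q, p)
linear ✓ (single use per variable (r, p, h, q, g, f))
affine ✓ (no duplicate uses among r, p, h, q, g, f)
relevant ✓ (at least one use each (r, p, h, q, g, f))
unrestricted ✓ (typability at Str is all that's needed)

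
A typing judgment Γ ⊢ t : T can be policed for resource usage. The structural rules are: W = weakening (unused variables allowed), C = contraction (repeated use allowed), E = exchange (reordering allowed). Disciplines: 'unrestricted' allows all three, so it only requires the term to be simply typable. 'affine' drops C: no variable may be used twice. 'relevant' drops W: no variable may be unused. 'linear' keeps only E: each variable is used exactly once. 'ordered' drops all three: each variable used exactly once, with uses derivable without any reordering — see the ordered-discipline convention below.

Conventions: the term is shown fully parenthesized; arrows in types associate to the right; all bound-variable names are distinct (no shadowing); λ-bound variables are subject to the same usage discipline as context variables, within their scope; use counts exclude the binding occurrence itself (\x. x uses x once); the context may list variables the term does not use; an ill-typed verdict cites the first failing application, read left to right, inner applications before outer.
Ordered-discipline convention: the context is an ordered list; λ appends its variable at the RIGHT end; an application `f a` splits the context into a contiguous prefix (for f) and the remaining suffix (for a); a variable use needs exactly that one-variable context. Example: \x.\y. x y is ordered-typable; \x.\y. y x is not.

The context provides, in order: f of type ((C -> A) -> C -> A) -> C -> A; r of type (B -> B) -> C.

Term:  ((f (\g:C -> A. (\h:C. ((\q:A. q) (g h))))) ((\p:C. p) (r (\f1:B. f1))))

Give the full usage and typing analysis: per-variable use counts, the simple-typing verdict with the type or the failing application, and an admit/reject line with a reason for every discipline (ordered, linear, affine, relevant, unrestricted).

usage: f: 1×; r: 1×; g [bound]: 1×; h [bound]: 1×; q [bound]: 1×; p [bound]: 1×; f1 [bound]: 1×
uses in reading order: f, q, g, h, p, r, f1
typing: well-typed — term : A
ordered: ✓ — f, r, g, h, q, p, f1 once each; derivable with no W/C/E
linear: ✓ — exactly-once usage across f, r, g, h, q, p, f1
affine: ✓ — no duplicate uses among f, r, g, h, q, p, f1
relevant: ✓ — at least one use each (f, r, g, h, q, p, f1)
unrestricted: ✓ — well-typed at A; no restrictions here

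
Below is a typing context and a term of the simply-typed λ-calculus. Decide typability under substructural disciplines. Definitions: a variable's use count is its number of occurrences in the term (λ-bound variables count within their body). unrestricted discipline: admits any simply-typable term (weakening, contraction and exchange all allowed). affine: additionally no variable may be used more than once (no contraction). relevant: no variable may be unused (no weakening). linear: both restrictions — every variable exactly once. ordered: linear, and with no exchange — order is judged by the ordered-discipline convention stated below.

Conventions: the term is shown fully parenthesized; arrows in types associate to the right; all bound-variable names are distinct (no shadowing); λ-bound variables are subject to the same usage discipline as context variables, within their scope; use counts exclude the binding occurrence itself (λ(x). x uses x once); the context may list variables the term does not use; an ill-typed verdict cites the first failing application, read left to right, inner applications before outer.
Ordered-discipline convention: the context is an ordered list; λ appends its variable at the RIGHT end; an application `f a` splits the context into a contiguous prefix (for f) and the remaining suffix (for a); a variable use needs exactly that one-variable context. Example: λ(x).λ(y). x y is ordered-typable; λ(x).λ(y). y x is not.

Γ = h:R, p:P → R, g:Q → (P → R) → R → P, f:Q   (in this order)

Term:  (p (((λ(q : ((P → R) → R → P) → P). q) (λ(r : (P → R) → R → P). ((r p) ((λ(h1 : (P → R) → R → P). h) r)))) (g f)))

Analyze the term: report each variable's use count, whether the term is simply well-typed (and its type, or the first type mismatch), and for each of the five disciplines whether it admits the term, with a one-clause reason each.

usage: h: 1, p: 2, g: 1, f: 1, q (bound): 1, r (bound): 2, h1 (bound): 0
left-to-right use order: p, q, r, p, h, r, g, f
typing: well-typed at R
ordered: ✗ — repeated use of p ×2, r ×2; needs weakening: h1 unused
linear: ✗ — repeated use of p ×2, r ×2; needs weakening: h1 unused
affine: ✗ — repeated use of p ×2, r ×2
relevant: ✗ — needs weakening: h1 unused
unrestricted: ✓ — typability at R is all that's needed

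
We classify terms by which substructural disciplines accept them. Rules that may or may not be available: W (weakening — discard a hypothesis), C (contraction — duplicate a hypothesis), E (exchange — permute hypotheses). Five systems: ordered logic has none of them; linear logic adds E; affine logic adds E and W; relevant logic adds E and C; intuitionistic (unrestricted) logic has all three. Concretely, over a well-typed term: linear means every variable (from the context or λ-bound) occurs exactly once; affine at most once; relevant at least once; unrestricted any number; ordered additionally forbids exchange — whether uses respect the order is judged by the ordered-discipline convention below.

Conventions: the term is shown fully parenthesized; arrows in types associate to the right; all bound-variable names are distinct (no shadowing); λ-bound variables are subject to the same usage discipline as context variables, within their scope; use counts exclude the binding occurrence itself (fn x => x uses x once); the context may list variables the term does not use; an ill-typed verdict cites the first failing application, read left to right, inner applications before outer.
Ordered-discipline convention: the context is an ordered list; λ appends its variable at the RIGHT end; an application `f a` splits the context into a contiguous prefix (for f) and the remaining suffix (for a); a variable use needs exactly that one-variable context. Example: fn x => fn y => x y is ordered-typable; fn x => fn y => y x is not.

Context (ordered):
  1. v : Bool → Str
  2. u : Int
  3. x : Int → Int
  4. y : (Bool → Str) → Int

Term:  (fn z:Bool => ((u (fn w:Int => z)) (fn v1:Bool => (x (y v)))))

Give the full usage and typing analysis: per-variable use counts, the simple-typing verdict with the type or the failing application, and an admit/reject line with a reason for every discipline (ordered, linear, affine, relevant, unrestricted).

variable uses: v=1, u=1, x=1, y=1, z (bound)=1, w (bound)=0, v1 (bound)=0
order of uses: u, z, x, y, v
typing: ill-typed: applying a non-function (Int)
ordered: ✗, fails simple typing
linear: ✗, a type mismatch blocks all five
affine: ✗, the type mismatch rejects it
relevant: ✗, not simply typable
unrestricted: ✗, fails simple typing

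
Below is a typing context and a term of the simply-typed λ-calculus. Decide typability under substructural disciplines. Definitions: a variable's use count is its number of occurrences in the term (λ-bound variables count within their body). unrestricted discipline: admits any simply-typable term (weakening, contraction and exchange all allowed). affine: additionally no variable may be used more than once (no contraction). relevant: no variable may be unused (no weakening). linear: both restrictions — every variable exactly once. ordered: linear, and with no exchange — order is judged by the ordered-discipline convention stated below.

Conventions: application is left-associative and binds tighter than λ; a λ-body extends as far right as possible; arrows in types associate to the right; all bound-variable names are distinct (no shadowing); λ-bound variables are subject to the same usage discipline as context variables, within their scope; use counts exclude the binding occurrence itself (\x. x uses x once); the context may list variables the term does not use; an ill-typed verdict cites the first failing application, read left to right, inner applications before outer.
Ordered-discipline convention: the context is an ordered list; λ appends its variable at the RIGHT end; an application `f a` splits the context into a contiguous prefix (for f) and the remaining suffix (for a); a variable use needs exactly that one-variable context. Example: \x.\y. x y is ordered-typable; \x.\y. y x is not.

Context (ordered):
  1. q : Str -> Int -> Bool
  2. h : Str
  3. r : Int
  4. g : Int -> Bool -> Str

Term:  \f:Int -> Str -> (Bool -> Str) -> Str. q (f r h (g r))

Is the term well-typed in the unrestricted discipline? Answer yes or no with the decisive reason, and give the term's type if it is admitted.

yes — well-typed at (Int -> Str -> (Bool -> Str) -> Str) -> Int -> Bool; no restrictions here; term : (Int -> Str -> (Bool -> Str) -> Str) -> Int -> Bool
use counts: q: 1×; h: 1×; r: 2×; g: 1×; f (λ-bound): 1×
uses in reading order: q, f, r, h, g, r
typing: the term checks, with type (Int -> Str -> (Bool -> Str) -> Str) -> Int -> Bool
all disciplines: ordered ✗ · linear ✗ · affine ✗ · relevant ✓ · unrestricted ✓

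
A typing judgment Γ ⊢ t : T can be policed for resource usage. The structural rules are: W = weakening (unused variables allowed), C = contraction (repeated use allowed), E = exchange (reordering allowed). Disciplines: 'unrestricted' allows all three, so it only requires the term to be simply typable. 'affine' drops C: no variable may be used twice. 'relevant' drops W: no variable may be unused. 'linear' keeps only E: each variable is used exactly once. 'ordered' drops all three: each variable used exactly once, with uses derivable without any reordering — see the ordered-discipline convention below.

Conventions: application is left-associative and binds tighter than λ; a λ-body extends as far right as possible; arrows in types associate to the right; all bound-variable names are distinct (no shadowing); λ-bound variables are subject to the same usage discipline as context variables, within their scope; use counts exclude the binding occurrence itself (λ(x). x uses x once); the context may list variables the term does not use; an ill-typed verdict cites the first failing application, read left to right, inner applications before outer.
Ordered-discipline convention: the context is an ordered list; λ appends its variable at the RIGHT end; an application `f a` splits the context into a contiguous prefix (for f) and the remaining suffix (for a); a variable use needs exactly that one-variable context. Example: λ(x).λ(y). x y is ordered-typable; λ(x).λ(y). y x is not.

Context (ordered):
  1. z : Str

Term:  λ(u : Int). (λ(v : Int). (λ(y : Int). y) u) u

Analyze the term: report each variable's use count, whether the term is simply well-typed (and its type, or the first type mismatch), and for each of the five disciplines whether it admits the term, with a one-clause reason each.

use counts: z: 0×; u (λ-bound): 2×; v (λ-bound): 0×; y (λ-bound): 1×
order of uses: y, u, u
typing: ✓ — Int → Int
ordered ✗ (repeated use of u ×2; unused: z, v — weakening required)
linear ✗ (repeated use of u ×2; unused: z, v — weakening required)
affine ✗ (repeated use of u ×2)
relevant ✗ (unused: z, v — weakening required)
unrestricted ✓ (simply typable at Int → Int; W, C, E all held)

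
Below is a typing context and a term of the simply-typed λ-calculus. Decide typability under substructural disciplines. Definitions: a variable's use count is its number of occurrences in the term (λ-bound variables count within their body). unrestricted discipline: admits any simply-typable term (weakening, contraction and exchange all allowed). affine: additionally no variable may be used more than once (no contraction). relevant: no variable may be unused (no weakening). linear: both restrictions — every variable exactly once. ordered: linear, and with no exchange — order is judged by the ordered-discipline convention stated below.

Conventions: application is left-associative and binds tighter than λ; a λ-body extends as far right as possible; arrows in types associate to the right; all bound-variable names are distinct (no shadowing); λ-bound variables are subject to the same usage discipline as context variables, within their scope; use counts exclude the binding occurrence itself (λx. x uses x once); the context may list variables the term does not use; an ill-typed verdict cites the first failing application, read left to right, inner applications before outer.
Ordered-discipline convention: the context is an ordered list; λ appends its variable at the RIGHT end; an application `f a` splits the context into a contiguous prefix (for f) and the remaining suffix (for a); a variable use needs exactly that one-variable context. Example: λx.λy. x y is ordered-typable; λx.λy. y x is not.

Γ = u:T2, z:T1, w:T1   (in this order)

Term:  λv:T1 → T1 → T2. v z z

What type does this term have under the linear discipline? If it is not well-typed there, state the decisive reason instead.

not well-typed under linear — repeated use of z ×2; unused: u, w — weakening required
use counts: u ×0, z ×2, w ×0, v [bound] ×1
use order (left to right): v, z, z
typing: well-typed — term : (T1 → T1 → T2) → T2
across the five disciplines: ordered ✗, linear ✗, affine ✗, relevant ✗, unrestricted ✓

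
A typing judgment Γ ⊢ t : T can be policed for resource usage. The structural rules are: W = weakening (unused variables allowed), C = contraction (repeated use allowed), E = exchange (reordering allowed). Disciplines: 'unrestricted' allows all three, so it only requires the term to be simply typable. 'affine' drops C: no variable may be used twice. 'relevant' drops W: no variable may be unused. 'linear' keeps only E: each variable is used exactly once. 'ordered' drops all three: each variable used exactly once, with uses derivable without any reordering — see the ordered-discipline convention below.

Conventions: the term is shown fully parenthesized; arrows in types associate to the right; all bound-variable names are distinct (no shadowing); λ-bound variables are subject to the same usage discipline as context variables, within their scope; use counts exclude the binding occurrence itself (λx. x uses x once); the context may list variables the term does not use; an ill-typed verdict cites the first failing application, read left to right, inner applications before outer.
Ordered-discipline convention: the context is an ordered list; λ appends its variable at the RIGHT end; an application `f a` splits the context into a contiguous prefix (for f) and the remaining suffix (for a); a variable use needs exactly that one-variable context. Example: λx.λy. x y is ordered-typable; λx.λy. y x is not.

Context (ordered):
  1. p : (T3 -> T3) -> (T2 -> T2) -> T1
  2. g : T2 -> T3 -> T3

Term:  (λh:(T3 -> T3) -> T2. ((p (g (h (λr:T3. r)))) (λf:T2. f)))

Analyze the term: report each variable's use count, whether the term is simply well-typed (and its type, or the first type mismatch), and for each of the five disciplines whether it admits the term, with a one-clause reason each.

counts: p: 1×, g: 1×, h [bound]: 1×, r [bound]: 1×, f [bound]: 1×
order of uses: p, g, h, r, f
typing: well-typed at ((T3 -> T3) -> T2) -> T1
ordered: ✓, one use each (p, g, h, r, f); ordered split holds
linear: ✓, single use per variable (p, g, h, r, f)
affine: ✓, none of p, g, h, r, f used more than once
relevant: ✓, at least one use each (p, g, h, r, f)
unrestricted: ✓, type-checks (((T3 -> T3) -> T2) -> T1) and nothing is barred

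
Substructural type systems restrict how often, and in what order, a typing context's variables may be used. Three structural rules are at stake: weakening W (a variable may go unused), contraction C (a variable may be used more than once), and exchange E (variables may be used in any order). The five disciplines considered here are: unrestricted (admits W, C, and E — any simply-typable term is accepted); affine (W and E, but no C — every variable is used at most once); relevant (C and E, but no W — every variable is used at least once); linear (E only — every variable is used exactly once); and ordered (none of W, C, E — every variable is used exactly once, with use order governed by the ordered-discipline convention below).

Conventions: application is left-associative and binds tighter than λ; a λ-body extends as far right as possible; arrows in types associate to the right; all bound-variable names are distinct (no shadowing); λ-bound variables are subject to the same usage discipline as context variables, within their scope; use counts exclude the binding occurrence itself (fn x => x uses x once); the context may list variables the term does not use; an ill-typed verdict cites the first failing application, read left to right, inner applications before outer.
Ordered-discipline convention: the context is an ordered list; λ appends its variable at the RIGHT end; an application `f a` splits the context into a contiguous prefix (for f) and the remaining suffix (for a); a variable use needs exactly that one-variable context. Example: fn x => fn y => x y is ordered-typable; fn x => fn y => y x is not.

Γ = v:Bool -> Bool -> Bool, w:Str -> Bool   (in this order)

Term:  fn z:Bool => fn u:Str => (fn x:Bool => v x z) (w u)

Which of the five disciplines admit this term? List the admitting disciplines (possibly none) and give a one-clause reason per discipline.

accepted by: linear, affine, relevant, unrestricted
variable uses: v: 1, w: 1, z (λ-bound): 1, u (λ-bound): 1, x (λ-bound): 1
left-to-right use order: v, x, z, w, u
typing: well-typed — term : Bool -> Str -> Bool
ordered: ✗, no contiguous prefix/suffix split fits v, x, z, w, u
linear: ✓, each of v, w, z, u, x used exactly once
affine: ✓, at most one use each (v, w, z, u, x)
relevant: ✓, at least one use each (v, w, z, u, x)
unrestricted: ✓, simply typable at Bool -> Str -> Bool; W, C, E all held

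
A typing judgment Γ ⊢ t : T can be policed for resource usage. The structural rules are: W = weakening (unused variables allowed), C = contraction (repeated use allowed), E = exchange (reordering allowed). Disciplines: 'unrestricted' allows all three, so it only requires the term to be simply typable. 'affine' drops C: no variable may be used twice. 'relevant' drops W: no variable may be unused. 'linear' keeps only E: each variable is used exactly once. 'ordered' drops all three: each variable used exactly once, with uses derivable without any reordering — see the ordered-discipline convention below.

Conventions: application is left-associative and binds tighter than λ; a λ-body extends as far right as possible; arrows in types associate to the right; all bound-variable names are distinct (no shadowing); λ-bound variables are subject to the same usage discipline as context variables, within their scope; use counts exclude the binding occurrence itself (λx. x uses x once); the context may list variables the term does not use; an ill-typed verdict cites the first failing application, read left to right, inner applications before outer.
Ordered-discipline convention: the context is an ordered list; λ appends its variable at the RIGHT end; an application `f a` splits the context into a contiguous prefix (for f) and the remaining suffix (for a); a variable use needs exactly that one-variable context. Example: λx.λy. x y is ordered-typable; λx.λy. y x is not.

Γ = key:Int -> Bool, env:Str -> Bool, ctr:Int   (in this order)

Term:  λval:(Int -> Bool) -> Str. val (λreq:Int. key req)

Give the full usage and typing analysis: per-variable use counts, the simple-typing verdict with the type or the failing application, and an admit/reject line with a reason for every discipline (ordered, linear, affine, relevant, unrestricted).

variable uses: key ×1; env ×0; ctr ×0; val (bound) ×1; req (bound) ×1
order of uses: val, key, req
typing: well-typed at ((Int -> Bool) -> Str) -> Str
ordered ✗ (needs weakening: env, ctr unused)
linear ✗ (needs weakening: env, ctr unused)
affine ✓ (no duplicate uses among key, env, ctr, val, req)
relevant ✗ (needs weakening: env, ctr unused)
unrestricted ✓ (typability at ((Int -> Bool) -> Str) -> Str is all that's needed)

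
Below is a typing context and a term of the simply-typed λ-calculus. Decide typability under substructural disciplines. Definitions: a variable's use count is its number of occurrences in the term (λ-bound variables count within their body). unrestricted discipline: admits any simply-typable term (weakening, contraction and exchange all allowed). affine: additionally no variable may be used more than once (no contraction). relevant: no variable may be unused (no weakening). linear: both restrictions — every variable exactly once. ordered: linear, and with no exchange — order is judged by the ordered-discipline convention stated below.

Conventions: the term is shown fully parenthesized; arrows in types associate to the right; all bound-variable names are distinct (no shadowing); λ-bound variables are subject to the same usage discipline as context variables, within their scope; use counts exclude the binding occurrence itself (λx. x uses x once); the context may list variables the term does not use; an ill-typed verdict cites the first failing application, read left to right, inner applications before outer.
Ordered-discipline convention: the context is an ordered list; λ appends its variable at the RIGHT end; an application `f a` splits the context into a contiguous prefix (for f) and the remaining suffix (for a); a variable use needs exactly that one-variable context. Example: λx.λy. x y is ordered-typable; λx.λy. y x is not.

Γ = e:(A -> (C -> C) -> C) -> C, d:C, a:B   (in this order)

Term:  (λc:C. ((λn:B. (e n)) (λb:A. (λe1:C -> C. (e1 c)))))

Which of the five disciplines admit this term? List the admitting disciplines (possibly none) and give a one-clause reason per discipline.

admitted in: none
variable uses: e: 1×, d: 0×, a: 0×, c (λ-bound): 1×, n (λ-bound): 1×, b (λ-bound): 0×, e1 (λ-bound): 1×
uses in reading order: e, n, e1, c
typing: ill-typed: argument of type B where A -> (C -> C) -> C is required
ordered: ✗ — a type mismatch blocks all five
linear: ✗ — the type mismatch rejects it
affine: ✗ — not simply typable
relevant: ✗ — fails simple typing
unrestricted: ✗ — a type mismatch blocks all five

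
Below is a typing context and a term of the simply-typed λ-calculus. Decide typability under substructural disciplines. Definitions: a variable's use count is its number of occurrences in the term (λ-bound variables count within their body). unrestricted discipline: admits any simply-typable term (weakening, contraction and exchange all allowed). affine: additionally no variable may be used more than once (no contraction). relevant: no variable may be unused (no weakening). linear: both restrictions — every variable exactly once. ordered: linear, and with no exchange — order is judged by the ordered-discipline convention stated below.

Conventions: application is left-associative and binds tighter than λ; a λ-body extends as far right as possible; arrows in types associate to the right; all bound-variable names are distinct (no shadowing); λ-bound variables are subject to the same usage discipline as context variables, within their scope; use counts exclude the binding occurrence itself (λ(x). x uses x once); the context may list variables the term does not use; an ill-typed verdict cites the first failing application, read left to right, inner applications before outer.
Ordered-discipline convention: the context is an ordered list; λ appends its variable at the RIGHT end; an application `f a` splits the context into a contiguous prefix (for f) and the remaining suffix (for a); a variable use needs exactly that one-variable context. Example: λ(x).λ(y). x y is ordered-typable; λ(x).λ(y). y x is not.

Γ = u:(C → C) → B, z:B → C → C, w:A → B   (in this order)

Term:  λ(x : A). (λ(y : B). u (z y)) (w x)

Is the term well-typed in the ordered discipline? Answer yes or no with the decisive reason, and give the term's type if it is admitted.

yes — u, z, w, x, y once each; derivable with no W/C/E; term : A → B
usage: u ×1; z ×1; w ×1; x (bound) ×1; y (bound) ×1
left-to-right use order: u, z, y, w, x
typing: well-typed — term : A → B
summary: ordered ✓; linear ✓; affine ✓; relevant ✓; unrestricted ✓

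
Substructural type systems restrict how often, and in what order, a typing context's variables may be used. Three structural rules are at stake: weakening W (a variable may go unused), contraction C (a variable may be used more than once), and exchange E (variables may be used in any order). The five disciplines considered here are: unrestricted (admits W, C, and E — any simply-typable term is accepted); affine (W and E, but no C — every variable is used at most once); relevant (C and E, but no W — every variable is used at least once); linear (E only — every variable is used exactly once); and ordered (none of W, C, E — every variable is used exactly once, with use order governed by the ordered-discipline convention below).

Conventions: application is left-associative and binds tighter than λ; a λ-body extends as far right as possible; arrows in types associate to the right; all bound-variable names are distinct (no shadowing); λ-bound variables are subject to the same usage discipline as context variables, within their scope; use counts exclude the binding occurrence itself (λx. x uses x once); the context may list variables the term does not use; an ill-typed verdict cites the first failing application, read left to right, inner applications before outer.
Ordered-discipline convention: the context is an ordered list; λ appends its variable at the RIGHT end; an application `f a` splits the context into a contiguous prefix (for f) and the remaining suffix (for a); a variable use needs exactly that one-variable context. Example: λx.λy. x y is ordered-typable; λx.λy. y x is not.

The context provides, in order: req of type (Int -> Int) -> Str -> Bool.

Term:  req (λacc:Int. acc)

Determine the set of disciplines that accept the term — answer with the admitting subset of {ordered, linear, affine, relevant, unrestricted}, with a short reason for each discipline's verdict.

admitting disciplines: ordered, linear, affine, relevant, unrestricted
usage: req: 1×; acc [bound]: 1×
use order (left to right): req, acc
typing: ✓ — Str -> Bool
ordered ✓ (one use each (req, acc); ordered split holds)
linear ✓ (single use per variable (req, acc))
affine ✓ (at most one use each (req, acc))
relevant ✓ (every one of req, acc appears)
unrestricted ✓ (type-checks (Str -> Bool) and nothing is barred)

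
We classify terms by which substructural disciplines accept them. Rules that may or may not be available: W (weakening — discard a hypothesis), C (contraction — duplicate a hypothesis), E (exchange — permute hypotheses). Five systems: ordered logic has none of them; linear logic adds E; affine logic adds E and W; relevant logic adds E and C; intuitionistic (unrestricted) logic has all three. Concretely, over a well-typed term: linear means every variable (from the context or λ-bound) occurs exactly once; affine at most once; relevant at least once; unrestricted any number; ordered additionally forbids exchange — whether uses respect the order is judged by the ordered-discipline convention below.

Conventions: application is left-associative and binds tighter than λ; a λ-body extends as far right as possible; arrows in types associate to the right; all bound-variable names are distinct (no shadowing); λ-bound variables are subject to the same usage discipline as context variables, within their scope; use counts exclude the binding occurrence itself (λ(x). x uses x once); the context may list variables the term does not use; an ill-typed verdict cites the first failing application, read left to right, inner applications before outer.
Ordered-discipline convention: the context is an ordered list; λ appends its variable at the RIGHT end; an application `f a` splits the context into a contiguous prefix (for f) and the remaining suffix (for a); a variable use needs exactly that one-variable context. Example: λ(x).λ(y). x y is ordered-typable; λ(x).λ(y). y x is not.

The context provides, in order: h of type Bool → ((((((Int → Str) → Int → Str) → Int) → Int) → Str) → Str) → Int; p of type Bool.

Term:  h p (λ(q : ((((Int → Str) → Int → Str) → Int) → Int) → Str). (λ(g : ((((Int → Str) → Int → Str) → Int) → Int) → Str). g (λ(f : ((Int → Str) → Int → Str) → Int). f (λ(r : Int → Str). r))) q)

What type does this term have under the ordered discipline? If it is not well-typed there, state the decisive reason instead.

term : Int
use counts: h ×1, p ×1, q (λ-bound) ×1, g (λ-bound) ×1, f (λ-bound) ×1, r (λ-bound) ×1
use order (left to right): h, p, g, f, r, q
typing: well-typed — term : Int
per-discipline verdicts: ordered ✓, linear ✓, affine ✓, relevant ✓, unrestricted ✓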